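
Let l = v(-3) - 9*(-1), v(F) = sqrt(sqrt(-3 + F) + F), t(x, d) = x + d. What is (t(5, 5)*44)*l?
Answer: 3960 + 440*sqrt(-3 + I*sqrt(6)) ≈ 4250.7 + 815.66*I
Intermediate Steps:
t(x, d) = d + x
v(F) = sqrt(F + sqrt(-3 + F))
l = 9 + sqrt(-3 + I*sqrt(6)) (l = sqrt(-3 + sqrt(-3 - 3)) - 9*(-1) = sqrt(-3 + sqrt(-6)) - 3*(-3) = sqrt(-3 + I*sqrt(6)) + 9 = 9 + sqrt(-3 + I*sqrt(6)) ≈ 9.6607 + 1.8538*I)
(t(5, 5)*44)*l = ((5 + 5)*44)*(9 + sqrt(-3 + I*sqrt(6))) = (10*44)*(9 + sqrt(-3 + I*sqrt(6))) = 440*(9 + sqrt(-3 + I*sqrt(6))) = 3960 + 440*sqrt(-3 + I*sqrt(6))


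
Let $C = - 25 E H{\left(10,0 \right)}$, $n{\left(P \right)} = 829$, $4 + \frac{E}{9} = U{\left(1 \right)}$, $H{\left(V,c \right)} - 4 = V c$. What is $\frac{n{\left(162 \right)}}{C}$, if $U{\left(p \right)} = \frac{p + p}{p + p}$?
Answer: $\frac{829}{2700} \approx 0.30704$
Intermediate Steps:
$U{\left(p \right)} = 1$ ($U{\left(p \right)} = \frac{2 p}{2 p} = 2 p \frac{1}{2 p} = 1$)
$H{\left(V,c \right)} = 4 + V c$
$E = -27$ ($E = -36 + 9 \cdot 1 = -36 + 9 = -27$)
$C = 2700$ ($C = \left(-25\right) \left(-27\right) \left(4 + 10 \cdot 0\right) = 675 \left(4 + 0\right) = 675 \cdot 4 = 2700$)
$\frac{n{\left(162 \right)}}{C} = \frac{829}{2700}$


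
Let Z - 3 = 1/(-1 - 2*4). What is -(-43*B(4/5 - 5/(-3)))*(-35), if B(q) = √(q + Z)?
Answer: -301*√1205/3 ≈ -3482.9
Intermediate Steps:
Z = 26/9 (Z = 3 + 1/(-1 - 2*4) = 3 + 1/(-1 - 8) = 3 + 1/(-9) = 3 - ⅑ = 26/9 ≈ 2.8889)
B(q) = √(26/9 + q) (B(q) = √(q + 26/9) = √(26/9 + q))
-(-43*B(4/5 - 5/(-3)))*(-35) = -(-43*√(26 + 9*(4/5 - 5/(-3)))/3)*(-35) = -(-43*√(26 + 9*(4*(⅕) - 5*(-⅓)))/3)*(-35) = -(-43*√(26 + 9*(⅘ + 5/3))/3)*(-35) = -(-43*√(26 + 9*(37/15))/3)*(-35) = -(-43*√(26 + 111/5)/3)*(-35) = -(-43*√(241/5)/3)*(-35) = -(-43*√1205/5/3)*(-35) = -(-43*√1205/15)*(-35) = -301*√1205/3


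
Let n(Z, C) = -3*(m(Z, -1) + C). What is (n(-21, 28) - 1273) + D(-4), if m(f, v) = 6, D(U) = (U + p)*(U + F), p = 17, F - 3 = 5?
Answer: -1323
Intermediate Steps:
F = 8 (F = 3 + 5 = 8)
D(U) = (8 + U)*(17 + U) (D(U) = (U + 17)*(U + 8) = (17 + U)*(8 + U) = (8 + U)*(17 + U))
n(Z, C) = -18 - 3*C (n(Z, C) = -3*(6 + C) = -18 - 3*C)
(n(-21, 28) - 1273) + D(-4) = ((-18 - 3*28) - 1273) + (136 + (-4)**2 + 25*(-4)) = ((-18 - 84) - 1273) + (136 + 16 - 100) = (-102 - 1273) + 52 = -1375 + 52 = -1323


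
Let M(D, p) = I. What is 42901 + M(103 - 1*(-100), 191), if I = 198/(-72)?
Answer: 171593/4 ≈ 42898.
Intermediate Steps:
I = -11/4 (I = 198*(-1/72) = -11/4 ≈ -2.7500)
M(D, p) = -11/4
42901 + M(103 - 1*(-100), 191) = 42901 - 11/4 = 171593/4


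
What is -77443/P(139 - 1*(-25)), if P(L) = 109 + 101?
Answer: -77443/210 ≈ -368.78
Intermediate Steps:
P(L) = 210
-77443/P(139 - 1*(-25)) = -77443/210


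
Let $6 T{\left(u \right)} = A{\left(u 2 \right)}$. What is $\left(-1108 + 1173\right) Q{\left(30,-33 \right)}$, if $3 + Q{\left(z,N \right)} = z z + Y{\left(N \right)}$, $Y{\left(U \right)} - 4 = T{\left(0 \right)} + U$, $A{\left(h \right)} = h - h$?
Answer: $56420$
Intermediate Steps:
$A{\left(h \right)} = 0$
$T{\left(u \right)} = 0$ ($T{\left(u \right)} = \frac{1}{6} \cdot 0 = 0$)
$Y{\left(U \right)} = 4 + U$ ($Y{\left(U \right)} = 4 + \left(0 + U\right) = 4 + U$)
$Q{\left(z,N \right)} = 1 + N + z^{2}$ ($Q{\left(z,N \right)} = -3 + \left(z z + \left(4 + N\right)\right) = -3 + \left(z^{2} + \left(4 + N\right)\right) = -3 + \left(4 + N + z^{2}\right) = 1 + N + z^{2}$)
$\left(-1108 + 1173\right) Q{\left(30,-33 \right)} = \left(-1108 + 1173\right) \left(1 - 33 + 30^{2}\right) = 65 \left(1 - 33 + 900\right) = 65 \cdot 868 = 56420$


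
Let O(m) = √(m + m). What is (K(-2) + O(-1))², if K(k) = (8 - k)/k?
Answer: (5 - I*√2)² ≈ 23.0 - 14.142*I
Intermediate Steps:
K(k) = (8 - k)/k
O(m) = √2*√m (O(m) = √(2*m) = √2*√m)
(K(-2) + O(-1))² = ((8 - 1*(-2))/(-2) + √2*√(-1))² = (-(8 + 2)/2 + √2*I)² = (-½*10 + I*√2)² = (-5 + I*√2)²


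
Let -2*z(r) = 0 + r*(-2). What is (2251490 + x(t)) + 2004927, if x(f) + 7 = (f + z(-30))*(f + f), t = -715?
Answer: 5321760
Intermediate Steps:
z(r) = r (z(r) = -(0 + r*(-2))/2 = -(0 - 2*r)/2 = -(-1)*r = r)
x(f) = -7 + 2*f*(-30 + f) (x(f) = -7 + (f - 30)*(f + f) = -7 + (-30 + f)*(2*f) = -7 + 2*f*(-30 + f))
(2251490 + x(t)) + 2004927 = (2251490 + (-7 - 60*(-715) + 2*(-715)²)) + 2004927 = (2251490 + (-7 + 42900 + 2*511225)) + 2004927 = (2251490 + (-7 + 42900 + 1022450)) + 2004927 = (2251490 + 1065343) + 2004927 = 3316833 + 2004927 = 5321760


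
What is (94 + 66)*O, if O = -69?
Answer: -11040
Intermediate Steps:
(94 + 66)*O = (94 + 66)*(-69) = 160*(-69) = -11040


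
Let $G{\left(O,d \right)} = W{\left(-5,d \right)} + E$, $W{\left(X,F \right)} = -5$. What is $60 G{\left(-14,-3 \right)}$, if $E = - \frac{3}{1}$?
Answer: $-480$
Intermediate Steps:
$E = -3$ ($E = \left(-3\right) 1 = -3$)
$G{\left(O,d \right)} = -8$ ($G{\left(O,d \right)} = -5 - 3 = -8$)
$60 G{\left(-14,-3 \right)} = 60 \left(-8\right) = -480$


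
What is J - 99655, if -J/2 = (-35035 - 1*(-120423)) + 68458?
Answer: -407347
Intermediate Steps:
J = -307692 (J = -2*((-35035 - 1*(-120423)) + 68458) = -2*((-35035 + 120423) + 68458) = -2*(85388 + 68458) = -2*153846 = -307692)
J - 99655 = -307692 - 99655 = -407347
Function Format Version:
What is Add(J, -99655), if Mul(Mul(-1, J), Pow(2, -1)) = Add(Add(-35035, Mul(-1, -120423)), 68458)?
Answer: -407347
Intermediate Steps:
J = -307692 (J = Mul(-2, Add(Add(-35035, Mul(-1, -120423)), 68458)) = Mul(-2, Add(Add(-35035, 120423), 68458)) = Mul(-2, Add(85388, 68458)) = Mul(-2, 153846) = -307692)
Add(J, -99655) = Add(-307692, -99655) = -407347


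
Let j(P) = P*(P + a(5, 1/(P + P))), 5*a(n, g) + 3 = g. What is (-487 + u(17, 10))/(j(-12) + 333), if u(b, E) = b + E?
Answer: -4600/4843 ≈ -0.94982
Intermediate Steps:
a(n, g) = -3/5 + g/5
j(P) = P*(-3/5 + P + 1/(10*P)) (j(P) = P*(P + (-3/5 + 1/(5*(P + P)))) = P*(P + (-3/5 + 1/(5*((2*P))))) = P*(P + (-3/5 + (1/(2*P))/5)) = P*(P + (-3/5 + 1/(10*P))) = P*(-3/5 + P + 1/(10*P)))
u(b, E) = E + b
(-487 + u(17, 10))/(j(-12) + 333) = (-487 + (10 + 17))/((1/10 + (1/5)*(-12)*(-3 + 5*(-12))) + 333) = (-487 + 27)/((1/10 + (1/5)*(-12)*(-3 - 60)) + 333) = -460/((1/10 + (1/5)*(-12)*(-63)) + 333) = -460/((1/10 + 756/5) + 333) = -460/(1513/10 + 333) = -460/4843/10 = -460*10/4843 = -4600/4843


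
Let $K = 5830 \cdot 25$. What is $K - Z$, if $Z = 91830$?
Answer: $53920$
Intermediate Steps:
$K = 145750$
$K - Z = 145750 - 91830 = 53920$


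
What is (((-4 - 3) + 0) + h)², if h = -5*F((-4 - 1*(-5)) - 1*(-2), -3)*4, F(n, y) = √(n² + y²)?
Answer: 7249 + 840*√2 ≈ 8436.9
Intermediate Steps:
h = -60*√2 (h = -5*√(((-4 - 1*(-5)) - 1*(-2))² + (-3)²)*4 = -5*√(((-4 + 5) + 2)² + 9)*4 = -5*√((1 + 2)² + 9)*4 = -5*√(3² + 9)*4 = -5*√(9 + 9)*4 = -15*√2*4 = -60*√2 ≈ -84.853)
(((-4 - 3) + 0) + h)² = (((-4 - 3) + 0) - 60*√2)² = ((-7 + 0) - 60*√2)² = (-7 - 60*√2)²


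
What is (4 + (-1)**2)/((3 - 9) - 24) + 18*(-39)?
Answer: -4213/6 ≈ -702.17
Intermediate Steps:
(4 + (-1)**2)/((3 - 9) - 24) + 18*(-39) = (4 + 1)/(-6 - 24) - 702 = 5/(-30) - 702 = 5*(-1/30) - 702 = -1/6 - 702 = -4213/6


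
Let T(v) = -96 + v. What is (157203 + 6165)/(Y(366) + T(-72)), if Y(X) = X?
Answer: 9076/11 ≈ 825.09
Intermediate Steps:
(157203 + 6165)/(Y(366) + T(-72)) = (157203 + 6165)/(366 + (-96 - 72)) = 163368/(366 - 168) = 163368/198 = 163368*(1/198) = 9076/11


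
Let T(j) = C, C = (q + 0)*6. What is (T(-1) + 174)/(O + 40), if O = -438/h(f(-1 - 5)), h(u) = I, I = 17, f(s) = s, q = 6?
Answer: 1785/121 ≈ 14.752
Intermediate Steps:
C = 36 (C = (6 + 0)*6 = 6*6 = 36)
T(j) = 36
h(u) = 17
O = -438/17 ≈ -25.765
(T(-1) + 174)/(O + 40) = (36 + 174)/(-438/17 + 40) = 210/(242/17) = 210*(17/242) = 1785/121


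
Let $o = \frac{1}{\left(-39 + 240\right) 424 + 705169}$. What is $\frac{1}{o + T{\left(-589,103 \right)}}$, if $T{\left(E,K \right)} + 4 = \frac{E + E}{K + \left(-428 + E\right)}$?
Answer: $- \frac{361209601}{979296470} \approx -0.36885$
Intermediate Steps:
$T{\left(E,K \right)} = -4 + \frac{2 E}{-428 + E + K}$ ($T{\left(E,K \right)} = -4 + \frac{E + E}{K + \left(-428 + E\right)} = -4 + \frac{2 E}{-428 + E + K}$)
$o = \frac{1}{790393}$ ($o = \frac{1}{201 \cdot 424 + 705169} = \frac{1}{85224 + 705169} = \frac{1}{790393} \approx 1.2652 \cdot 10^{-6}$)
$\frac{1}{o + T{\left(-589,103 \right)}} = \frac{1}{\frac{1}{790393} + \frac{2 \left(856 - -589 - 206\right)}{-428 - 589 + 103}} = \frac{1}{\frac{1}{790393} + \frac{2 \left(856 + 589 - 206\right)}{-914}} = \frac{1}{\frac{1}{790393} + 2 \left(- \frac{1}{914}\right) 1239} = \frac{1}{\frac{1}{790393} - \frac{1239}{457}} = \frac{1}{- \frac{979296470}{361209601}} = - \frac{361209601}{979296470}$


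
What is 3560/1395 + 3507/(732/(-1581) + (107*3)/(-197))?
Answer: -101427340687/60608565 ≈ -1673.5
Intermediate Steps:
3560/1395 + 3507/(732/(-1581) + (107*3)/(-197)) = 3560*(1/1395) + 3507/(732*(-1/1581) + 321*(-1/197)) = 712/279 + 3507/(-244/527 - 321/197) = 712/279 + 3507/(-217235/103819) = 712/279 + 3507*(-103819/217235) = 712/279 - 364093233/217235 = -101427340687/60608565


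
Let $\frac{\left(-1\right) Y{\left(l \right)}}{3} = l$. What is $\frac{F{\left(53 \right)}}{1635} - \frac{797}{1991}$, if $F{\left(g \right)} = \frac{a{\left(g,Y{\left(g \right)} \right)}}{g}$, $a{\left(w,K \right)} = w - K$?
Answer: $- \frac{1295131}{3255285} \approx -0.39785$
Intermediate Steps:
$Y{\left(l \right)} = - 3 l$
$F{\left(g \right)} = 4$ ($F{\left(g \right)} = \frac{g - - 3 g}{g} = \frac{g + 3 g}{g} = \frac{4 g}{g} = 4$)
$\frac{F{\left(53 \right)}}{1635} - \frac{797}{1991} = \frac{4}{1635} - \frac{797}{1991} = - \frac{1295131}{3255285}$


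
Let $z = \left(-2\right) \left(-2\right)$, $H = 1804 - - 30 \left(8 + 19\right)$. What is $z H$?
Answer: $10456$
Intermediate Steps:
$H = 2614$ ($H = 1804 - \left(-30\right) 27 = 1804 - -810 = 1804 + 810 = 2614$)
$z = 4$
$z H = 4 \cdot 2614 = 10456$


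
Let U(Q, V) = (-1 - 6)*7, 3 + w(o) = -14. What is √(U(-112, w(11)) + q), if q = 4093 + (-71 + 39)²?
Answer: 2*√1267 ≈ 71.190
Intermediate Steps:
w(o) = -17 (w(o) = -3 - 14 = -17)
U(Q, V) = -49 (U(Q, V) = -7*7 = -49)
q = 5117 (q = 4093 + (-32)² = 4093 + 1024 = 5117)
√(U(-112, w(11)) + q) = √(-49 + 5117) = √5068 = 2*√1267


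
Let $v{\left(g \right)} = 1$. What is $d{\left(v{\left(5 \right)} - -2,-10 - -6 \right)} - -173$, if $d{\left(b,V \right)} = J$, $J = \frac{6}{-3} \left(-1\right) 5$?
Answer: $183$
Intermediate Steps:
$J = 10$ ($J = 6 \left(- \frac{1}{3}\right) \left(-1\right) 5 = \left(-2\right) \left(-1\right) 5 = 2 \cdot 5 = 10$)
$d{\left(b,V \right)} = 10$
$d{\left(v{\left(5 \right)} - -2,-10 - -6 \right)} - -173 = 10 - -173 = 10 + 173 = 183$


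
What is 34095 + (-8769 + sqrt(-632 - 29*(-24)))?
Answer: 25334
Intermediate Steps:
34095 + (-8769 + sqrt(-632 - 29*(-24))) = 34095 + (-8769 + sqrt(-632 + 696)) = 34095 + (-8769 + sqrt(64)) = 34095 + (-8769 + 8) = 34095 - 8761 = 25334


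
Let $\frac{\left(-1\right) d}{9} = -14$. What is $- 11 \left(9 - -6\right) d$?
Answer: $-20790$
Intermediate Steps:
$d = 126$ ($d = \left(-9\right) \left(-14\right) = 126$)
$- 11 \left(9 - -6\right) d = - 11 \left(9 - -6\right) 126 = - 11 \left(9 + 6\right) 126 = \left(-11\right) 15 \cdot 126 = \left(-165\right) 126 = -20790$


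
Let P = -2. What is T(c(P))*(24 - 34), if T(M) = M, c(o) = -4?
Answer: 40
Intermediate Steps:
T(c(P))*(24 - 34) = -4*(24 - 34) = -4*(-10) = 40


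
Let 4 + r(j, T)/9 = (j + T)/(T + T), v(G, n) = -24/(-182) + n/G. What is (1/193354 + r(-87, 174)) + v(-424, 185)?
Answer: -18147057371/532883624 ≈ -34.054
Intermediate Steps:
v(G, n) = 12/91 + n/G (v(G, n) = -24*(-1/182) + n/G = 12/91 + n/G)
r(j, T) = -36 + 9*(T + j)/(2*T) (r(j, T) = -36 + 9*((j + T)/(T + T)) = -36 + 9*((T + j)/((2*T))) = -36 + 9*((T + j)*(1/(2*T))) = -36 + 9*((T + j)/(2*T)) = -36 + 9*(T + j)/(2*T))
(1/193354 + r(-87, 174)) + v(-424, 185) = (1/193354 + (9/2)*(-87 - 7*174)/174) + (12/91 + 185/(-424)) = (1/193354 + (9/2)*(1/174)*(-87 - 1218)) + (12/91 + 185*(-1/424)) = (1/193354 + (9/2)*(1/174)*(-1305)) + (12/91 - 185/424) = (1/193354 - 135/4) - 11747/38584 = -13051393/386708 - 11747/38584 = -18147057371/532883624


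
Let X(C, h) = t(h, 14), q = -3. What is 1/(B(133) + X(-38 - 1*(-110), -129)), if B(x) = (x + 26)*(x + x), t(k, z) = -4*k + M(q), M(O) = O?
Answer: 1/42807 ≈ 2.3361e-5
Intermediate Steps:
t(k, z) = -3 - 4*k (t(k, z) = -4*k - 3 = -3 - 4*k)
B(x) = 2*x*(26 + x) (B(x) = (26 + x)*(2*x) = 2*x*(26 + x))
X(C, h) = -3 - 4*h
1/(B(133) + X(-38 - 1*(-110), -129)) = 1/(2*133*(26 + 133) + (-3 - 4*(-129))) = 1/(2*133*159 + (-3 + 516)) = 1/(42294 + 513) = 1/42807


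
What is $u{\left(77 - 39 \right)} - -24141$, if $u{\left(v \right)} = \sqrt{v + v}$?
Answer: $24141 + 2 \sqrt{19} \approx 24150.0$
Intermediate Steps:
$u{\left(v \right)} = \sqrt{2} \sqrt{v}$ ($u{\left(v \right)} = \sqrt{2 v} = \sqrt{2} \sqrt{v}$)
$u{\left(77 - 39 \right)} - -24141 = \sqrt{2} \sqrt{77 - 39} - -24141 = \sqrt{2} \sqrt{77 - 39} + 24141 = \sqrt{2} \sqrt{38} + 24141 = 2 \sqrt{19} + 24141 = 24141 + 2 \sqrt{19}$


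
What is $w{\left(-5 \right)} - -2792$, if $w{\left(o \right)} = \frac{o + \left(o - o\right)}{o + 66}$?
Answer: $\frac{170307}{61} \approx 2791.9$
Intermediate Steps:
$w{\left(o \right)} = \frac{o}{66 + o}$ ($w{\left(o \right)} = \frac{o + 0}{66 + o} = \frac{o}{66 + o}$)
$w{\left(-5 \right)} - -2792 = - \frac{5}{66 - 5} - -2792 = - \frac{5}{61} + 2792 = \frac{170307}{61}$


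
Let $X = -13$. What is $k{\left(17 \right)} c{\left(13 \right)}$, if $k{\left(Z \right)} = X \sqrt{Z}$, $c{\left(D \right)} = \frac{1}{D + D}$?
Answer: $- \frac{\sqrt{17}}{2} \approx -2.0616$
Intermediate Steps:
$c{\left(D \right)} = \frac{1}{2 D}$
$k{\left(Z \right)} = - 13 \sqrt{Z}$
$k{\left(17 \right)} c{\left(13 \right)} = - 13 \sqrt{17} \frac{1}{2 \cdot 13} = - 13 \sqrt{17} \cdot \frac{1}{2} \cdot \frac{1}{13} = - 13 \sqrt{17} \cdot \frac{1}{26} = - \frac{\sqrt{17}}{2}$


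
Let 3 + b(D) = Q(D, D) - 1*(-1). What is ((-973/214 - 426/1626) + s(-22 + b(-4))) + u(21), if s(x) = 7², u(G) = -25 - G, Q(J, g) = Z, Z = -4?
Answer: -104895/57994 ≈ -1.8087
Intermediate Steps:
Q(J, g) = -4
b(D) = -6 (b(D) = -3 + (-4 - 1*(-1)) = -3 + (-4 + 1) = -3 - 3 = -6)
s(x) = 49
((-973/214 - 426/1626) + s(-22 + b(-4))) + u(21) = ((-973/214 - 426/1626) + 49) + (-25 - 1*21) = ((-973*1/214 - 426*1/1626) + 49) + (-25 - 21) = ((-973/214 - 71/271) + 49) - 46 = (-278877/57994 + 49) - 46 = 2562829/57994 - 46 = -104895/57994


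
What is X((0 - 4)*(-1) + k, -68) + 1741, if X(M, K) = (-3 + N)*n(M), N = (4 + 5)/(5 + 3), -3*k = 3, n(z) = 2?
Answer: 6949/4 ≈ 1737.3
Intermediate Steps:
k = -1 (k = -⅓*3 = -1)
N = 9/8 ≈ 1.1250
X(M, K) = -15/4 (X(M, K) = (-3 + 9/8)*2 = -15/8*2 = -15/4)
X((0 - 4)*(-1) + k, -68) + 1741 = -15/4 + 1741 = 6949/4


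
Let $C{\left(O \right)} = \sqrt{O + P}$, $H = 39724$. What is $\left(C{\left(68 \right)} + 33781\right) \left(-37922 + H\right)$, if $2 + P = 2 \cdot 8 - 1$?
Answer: $60889580$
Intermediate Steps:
$P = 13$ ($P = -2 + \left(2 \cdot 8 - 1\right) = -2 + \left(16 - 1\right) = -2 + 15 = 13$)
$C{\left(O \right)} = \sqrt{13 + O}$ ($C{\left(O \right)} = \sqrt{O + 13} = \sqrt{13 + O}$)
$\left(C{\left(68 \right)} + 33781\right) \left(-37922 + H\right) = \left(\sqrt{13 + 68} + 33781\right) \left(-37922 + 39724\right) = \left(\sqrt{81} + 33781\right) 1802 = \left(9 + 33781\right) 1802 = 33790 \cdot 1802 = 60889580$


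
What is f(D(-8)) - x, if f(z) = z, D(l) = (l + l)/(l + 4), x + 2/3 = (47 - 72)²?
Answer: -1861/3 ≈ -620.33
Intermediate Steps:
x = 1873/3 (x = -⅔ + (47 - 72)² = -⅔ + (-25)² = -⅔ + 625 = 1873/3 ≈ 624.33)
D(l) = 2*l/(4 + l) (D(l) = (2*l)/(4 + l) = 2*l/(4 + l))
f(D(-8)) - x = 2*(-8)/(4 - 8) - 1*1873/3 = 2*(-8)/(-4) - 1873/3 = 2*(-8)*(-¼) - 1873/3 = 4 - 1873/3 = -1861/3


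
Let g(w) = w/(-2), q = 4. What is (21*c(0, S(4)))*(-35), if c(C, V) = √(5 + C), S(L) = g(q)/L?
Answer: -735*√5 ≈ -1643.5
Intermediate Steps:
g(w) = -w/2 (g(w) = w*(-½) = -w/2)
S(L) = -2/L (S(L) = (-½*4)/L = -2/L)
(21*c(0, S(4)))*(-35) = (21*√(5 + 0))*(-35) = (21*√5)*(-35) = -735*√5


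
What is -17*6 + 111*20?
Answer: 2118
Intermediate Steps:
-17*6 + 111*20 = -102 + 2220 = 2118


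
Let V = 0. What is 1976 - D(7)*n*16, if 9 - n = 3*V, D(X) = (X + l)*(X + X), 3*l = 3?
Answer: -14152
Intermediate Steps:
l = 1 (l = (⅓)*3 = 1)
D(X) = 2*X*(1 + X) (D(X) = (X + 1)*(X + X) = (1 + X)*(2*X) = 2*X*(1 + X))
n = 9 (n = 9 - 3*0 = 9 - 1*0 = 9 + 0 = 9)
1976 - D(7)*n*16 = 1976 - (2*7*(1 + 7))*9*16 = 1976 - (2*7*8)*9*16 = 1976 - 112*9*16 = 1976 - 1008*16 = 1976 - 1*16128 = 1976 - 16128 = -14152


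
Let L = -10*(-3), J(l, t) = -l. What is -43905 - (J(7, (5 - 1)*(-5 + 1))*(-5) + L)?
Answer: -43970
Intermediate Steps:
L = 30
-43905 - (J(7, (5 - 1)*(-5 + 1))*(-5) + L) = -43905 - (-1*7*(-5) + 30) = -43905 - (-7*(-5) + 30) = -43905 - (35 + 30) = -43905 - 1*65 = -43905 - 65 = -43970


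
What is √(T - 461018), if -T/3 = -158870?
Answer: 2*√3898 ≈ 124.87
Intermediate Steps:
T = 476610 (T = -3*(-158870) = 476610)
√(T - 461018) = √(476610 - 461018) = √15592 = 2*√3898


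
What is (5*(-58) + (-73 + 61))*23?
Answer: -6946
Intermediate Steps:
(5*(-58) + (-73 + 61))*23 = (-290 - 12)*23 = -302*23 = -6946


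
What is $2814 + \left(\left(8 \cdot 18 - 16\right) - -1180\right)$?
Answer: $4122$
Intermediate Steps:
$2814 + \left(\left(8 \cdot 18 - 16\right) - -1180\right) = 2814 + \left(\left(144 - 16\right) + 1180\right) = 2814 + \left(128 + 1180\right) = 2814 + 1308 = 4122$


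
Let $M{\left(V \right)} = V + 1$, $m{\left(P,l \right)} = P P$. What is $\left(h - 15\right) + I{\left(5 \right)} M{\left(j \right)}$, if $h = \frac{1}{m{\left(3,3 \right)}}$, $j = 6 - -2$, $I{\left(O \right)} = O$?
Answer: $\frac{271}{9} \approx 30.111$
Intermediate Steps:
$m{\left(P,l \right)} = P^{2}$
$j = 8$ ($j = 6 + 2 = 8$)
$M{\left(V \right)} = 1 + V$
$h = \frac{1}{9}$ ($h = \frac{1}{3^{2}} = \frac{1}{9} \approx 0.11111$)
$\left(h - 15\right) + I{\left(5 \right)} M{\left(j \right)} = \left(\frac{1}{9} - 15\right) + 5 \left(1 + 8\right) = \left(\frac{1}{9} - 15\right) + 5 \cdot 9 = - \frac{134}{9} + 45 = \frac{271}{9}$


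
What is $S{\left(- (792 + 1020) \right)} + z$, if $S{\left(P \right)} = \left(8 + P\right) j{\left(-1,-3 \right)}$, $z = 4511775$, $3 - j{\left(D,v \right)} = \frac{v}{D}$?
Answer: $4511775$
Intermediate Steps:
$j{\left(D,v \right)} = 3 - \frac{v}{D}$
$S{\left(P \right)} = 0$ ($S{\left(P \right)} = \left(8 + P\right) \left(3 - - \frac{3}{-1}\right) = \left(8 + P\right) \left(3 - \left(-3\right) \left(-1\right)\right) = \left(8 + P\right) \left(3 - 3\right) = \left(8 + P\right) 0 = 0$)
$S{\left(- (792 + 1020) \right)} + z = 0 + 4511775 = 4511775$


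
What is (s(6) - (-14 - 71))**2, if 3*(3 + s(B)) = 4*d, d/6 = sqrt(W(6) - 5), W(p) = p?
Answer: 8100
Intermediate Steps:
d = 6 (d = 6*sqrt(6 - 5) = 6*sqrt(1) = 6*1 = 6)
s(B) = 5 (s(B) = -3 + (4*6)/3 = -3 + (1/3)*24 = -3 + 8 = 5)
(s(6) - (-14 - 71))**2 = (5 - (-14 - 71))**2 = (5 - 1*(-85))**2 = (5 + 85)**2 = 90**2 = 8100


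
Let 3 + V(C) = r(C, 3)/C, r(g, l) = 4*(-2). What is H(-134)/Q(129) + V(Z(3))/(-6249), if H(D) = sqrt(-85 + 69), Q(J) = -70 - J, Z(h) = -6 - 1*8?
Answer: 17/43743 - 4*I/199 ≈ 0.00038863 - 0.020101*I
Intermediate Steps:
Z(h) = -14 (Z(h) = -6 - 8 = -14)
H(D) = 4*I (H(D) = sqrt(-16) = 4*I)
r(g, l) = -8
V(C) = -3 - 8/C
H(-134)/Q(129) + V(Z(3))/(-6249) = (4*I)/(-70 - 1*129) + (-3 - 8/(-14))/(-6249) = (4*I)/(-70 - 129) + (-3 - 8*(-1/14))*(-1/6249) = (4*I)/(-199) + (-3 + 4/7)*(-1/6249) = (4*I)*(-1/199) - 17/7*(-1/6249) = -4*I/199 + 17/43743 = 17/43743 - 4*I/199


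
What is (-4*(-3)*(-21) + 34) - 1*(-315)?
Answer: 97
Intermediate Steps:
(-4*(-3)*(-21) + 34) - 1*(-315) = (12*(-21) + 34) + 315 = (-252 + 34) + 315 = -218 + 315 = 97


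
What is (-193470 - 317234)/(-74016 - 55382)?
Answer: 255352/64699 ≈ 3.9468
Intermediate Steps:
(-193470 - 317234)/(-74016 - 55382) = -510704/(-129398) = -510704*(-1/129398) = 255352/64699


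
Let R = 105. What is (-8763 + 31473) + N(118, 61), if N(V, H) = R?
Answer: 22815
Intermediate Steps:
N(V, H) = 105
(-8763 + 31473) + N(118, 61) = (-8763 + 31473) + 105 = 22710 + 105 = 22815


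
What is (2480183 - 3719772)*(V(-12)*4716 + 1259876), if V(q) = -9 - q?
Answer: -1579266136136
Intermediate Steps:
(2480183 - 3719772)*(V(-12)*4716 + 1259876) = (2480183 - 3719772)*((-9 - 1*(-12))*4716 + 1259876) = -1239589*((-9 + 12)*4716 + 1259876) = -1239589*(3*4716 + 1259876) = -1239589*(14148 + 1259876) = -1239589*1274024 = -1579266136136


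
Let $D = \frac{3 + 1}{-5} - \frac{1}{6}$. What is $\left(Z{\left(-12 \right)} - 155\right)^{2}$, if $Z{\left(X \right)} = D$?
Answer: $\frac{21893041}{900} \approx 24326.0$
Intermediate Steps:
$D = - \frac{29}{30}$ ($D = 4 \left(- \frac{1}{5}\right) - \frac{1}{6} = - \frac{4}{5} - \frac{1}{6} = - \frac{29}{30} \approx -0.96667$)
$Z{\left(X \right)} = - \frac{29}{30}$
$\left(Z{\left(-12 \right)} - 155\right)^{2} = \left(- \frac{29}{30} - 155\right)^{2} = \left(- \frac{4679}{30}\right)^{2} = \frac{21893041}{900}$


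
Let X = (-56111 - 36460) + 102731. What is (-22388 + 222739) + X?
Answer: 210511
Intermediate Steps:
X = 10160 (X = -92571 + 102731 = 10160)
(-22388 + 222739) + X = (-22388 + 222739) + 10160 = 200351 + 10160 = 210511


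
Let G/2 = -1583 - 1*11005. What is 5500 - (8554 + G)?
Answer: 22122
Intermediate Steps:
G = -25176 (G = 2*(-1583 - 1*11005) = 2*(-1583 - 11005) = 2*(-12588) = -25176)
5500 - (8554 + G) = 5500 - (8554 - 25176) = 5500 - 1*(-16622) = 5500 + 16622 = 22122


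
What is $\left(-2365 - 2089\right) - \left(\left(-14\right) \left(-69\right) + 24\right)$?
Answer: $-5444$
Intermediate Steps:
$\left(-2365 - 2089\right) - \left(\left(-14\right) \left(-69\right) + 24\right) = \left(-2365 - 2089\right) - \left(966 + 24\right) = -4454 - 990 = -5444$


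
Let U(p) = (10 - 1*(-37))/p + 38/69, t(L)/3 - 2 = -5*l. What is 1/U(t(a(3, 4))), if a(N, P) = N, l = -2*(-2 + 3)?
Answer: 828/1537 ≈ 0.53871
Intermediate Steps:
l = -2 (l = -2*1 = -2)
t(L) = 36 (t(L) = 6 + 3*(-5*(-2)) = 6 + 3*10 = 6 + 30 = 36)
U(p) = 38/69 + 47/p (U(p) = (10 + 37)/p + 38*(1/69) = 47/p + 38/69 = 38/69 + 47/p)
1/U(t(a(3, 4))) = 1/(38/69 + 47/36) = 1/(1537/828) = 828/1537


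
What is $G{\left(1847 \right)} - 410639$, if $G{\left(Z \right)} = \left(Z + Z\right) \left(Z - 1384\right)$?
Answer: $1299683$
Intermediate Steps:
$G{\left(Z \right)} = 2 Z \left(-1384 + Z\right)$
$G{\left(1847 \right)} - 410639 = 2 \cdot 1847 \left(-1384 + 1847\right) - 410639 = 2 \cdot 1847 \cdot 463 - 410639 = 1710322 - 410639 = 1299683$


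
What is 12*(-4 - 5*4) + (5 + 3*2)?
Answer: -277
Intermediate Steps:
12*(-4 - 5*4) + (5 + 3*2) = 12*(-4 - 20) + (5 + 6) = 12*(-24) + 11 = -288 + 11 = -277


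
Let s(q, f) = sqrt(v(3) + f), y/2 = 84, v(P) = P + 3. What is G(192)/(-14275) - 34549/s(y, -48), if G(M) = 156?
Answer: -156/14275 + 34549*I*sqrt(42)/42 ≈ -0.010928 + 5331.0*I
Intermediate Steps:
v(P) = 3 + P
y = 168 (y = 2*84 = 168)
s(q, f) = sqrt(6 + f) (s(q, f) = sqrt((3 + 3) + f) = sqrt(6 + f))
G(192)/(-14275) - 34549/s(y, -48) = 156/(-14275) - 34549/sqrt(6 - 48) = 156*(-1/14275) - 34549*(-I*sqrt(42)/42) = -156/14275 - 34549*(-I*sqrt(42)/42) = -156/14275 - (-34549)*I*sqrt(42)/42 = -156/14275 + 34549*I*sqrt(42)/42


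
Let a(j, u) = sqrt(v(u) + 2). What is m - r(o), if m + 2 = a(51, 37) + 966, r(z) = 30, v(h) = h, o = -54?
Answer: 934 + sqrt(39) ≈ 940.25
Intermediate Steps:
a(j, u) = sqrt(2 + u) (a(j, u) = sqrt(u + 2) = sqrt(2 + u))
m = 964 + sqrt(39) (m = -2 + (sqrt(2 + 37) + 966) = -2 + (sqrt(39) + 966) = -2 + (966 + sqrt(39)) = 964 + sqrt(39) ≈ 970.25)
m - r(o) = (964 + sqrt(39)) - 1*30 = (964 + sqrt(39)) - 30 = 934 + sqrt(39)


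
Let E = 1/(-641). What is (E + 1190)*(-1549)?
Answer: -1181560161/641 ≈ -1.8433e+6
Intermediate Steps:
E = -1/641 ≈ -0.0015601
(E + 1190)*(-1549) = (-1/641 + 1190)*(-1549) = (762789/641)*(-1549) = -1181560161/641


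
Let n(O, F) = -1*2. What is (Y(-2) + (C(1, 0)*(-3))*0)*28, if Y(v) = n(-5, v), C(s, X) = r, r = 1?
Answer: -56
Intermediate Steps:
n(O, F) = -2
C(s, X) = 1
Y(v) = -2
(Y(-2) + (C(1, 0)*(-3))*0)*28 = (-2 + (1*(-3))*0)*28 = (-2 - 3*0)*28 = (-2 + 0)*28 = -2*28 = -56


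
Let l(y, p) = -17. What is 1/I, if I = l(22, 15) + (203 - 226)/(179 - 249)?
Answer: -70/1167 ≈ -0.059983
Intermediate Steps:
I = -1167/70 (I = -17 + (203 - 226)/(179 - 249) = -17 - 23/(-70) = -17 - 23*(-1/70) = -17 + 23/70 = -1167/70 ≈ -16.671)
1/I = 1/(-1167/70) = -70/1167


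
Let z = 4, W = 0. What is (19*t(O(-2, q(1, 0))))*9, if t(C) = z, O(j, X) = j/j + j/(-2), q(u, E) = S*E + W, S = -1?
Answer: 684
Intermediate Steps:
q(u, E) = -E (q(u, E) = -E + 0 = -E)
O(j, X) = 1 - j/2 (O(j, X) = 1 + j*(-½) = 1 - j/2)
t(C) = 4
(19*t(O(-2, q(1, 0))))*9 = (19*4)*9 = 76*9 = 684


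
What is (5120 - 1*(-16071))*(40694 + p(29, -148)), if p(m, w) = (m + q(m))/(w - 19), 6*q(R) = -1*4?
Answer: 432033822319/501 ≈ 8.6234e+8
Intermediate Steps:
q(R) = -⅔ (q(R) = (-1*4)/6 = (⅙)*(-4) = -⅔)
p(m, w) = (-⅔ + m)/(-19 + w) (p(m, w) = (m - ⅔)/(w - 19) = (-⅔ + m)/(-19 + w))
(5120 - 1*(-16071))*(40694 + p(29, -148)) = (5120 - 1*(-16071))*(40694 + (-⅔ + 29)/(-19 - 148)) = (5120 + 16071)*(40694 + (85/3)/(-167)) = 21191*(40694 - 1/167*85/3) = 21191*(40694 - 85/501) = 21191*(20387609/501) = 432033822319/501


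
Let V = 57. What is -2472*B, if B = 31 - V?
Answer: 64272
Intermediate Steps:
B = -26 (B = 31 - 1*57 = 31 - 57 = -26)
-2472*B = -2472*(-26) = 64272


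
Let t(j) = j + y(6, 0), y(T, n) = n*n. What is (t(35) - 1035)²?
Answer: 1000000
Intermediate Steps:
y(T, n) = n²
t(j) = j (t(j) = j + 0² = j + 0 = j)
(t(35) - 1035)² = (35 - 1035)² = (-1000)² = 1000000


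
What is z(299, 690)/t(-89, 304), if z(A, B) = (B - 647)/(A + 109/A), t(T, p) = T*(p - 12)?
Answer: -12857/2326185880 ≈ -5.5271e-6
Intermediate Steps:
t(T, p) = T*(-12 + p)
z(A, B) = (-647 + B)/(A + 109/A)
z(299, 690)/t(-89, 304) = (299*(-647 + 690)/(109 + 299**2))/((-89*(-12 + 304))) = (299*43/(109 + 89401))/((-89*292)) = (299*43/89510)/(-25988) = (299*(1/89510)*43)*(-1/25988) = (12857/89510)*(-1/25988) = -12857/2326185880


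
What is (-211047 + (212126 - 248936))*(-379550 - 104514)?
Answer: 119978650848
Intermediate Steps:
(-211047 + (212126 - 248936))*(-379550 - 104514) = (-211047 - 36810)*(-484064) = -247857*(-484064) = 119978650848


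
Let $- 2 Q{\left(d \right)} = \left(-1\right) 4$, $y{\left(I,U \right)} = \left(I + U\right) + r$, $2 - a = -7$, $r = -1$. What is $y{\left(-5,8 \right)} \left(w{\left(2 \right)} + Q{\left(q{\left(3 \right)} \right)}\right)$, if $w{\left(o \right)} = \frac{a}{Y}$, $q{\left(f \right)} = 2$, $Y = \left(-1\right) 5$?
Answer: $\frac{2}{5} \approx 0.4$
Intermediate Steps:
$a = 9$ ($a = 2 - -7 = 2 + 7 = 9$)
$Y = -5$
$w{\left(o \right)} = - \frac{9}{5}$ ($w{\left(o \right)} = \frac{9}{-5} = 9 \left(- \frac{1}{5}\right) = - \frac{9}{5}$)
$y{\left(I,U \right)} = -1 + I + U$ ($y{\left(I,U \right)} = \left(I + U\right) - 1 = -1 + I + U$)
$Q{\left(d \right)} = 2$ ($Q{\left(d \right)} = - \frac{\left(-1\right) 4}{2} = \left(- \frac{1}{2}\right) \left(-4\right) = 2$)
$y{\left(-5,8 \right)} \left(w{\left(2 \right)} + Q{\left(q{\left(3 \right)} \right)}\right) = \left(-1 - 5 + 8\right) \left(- \frac{9}{5} + 2\right) = 2 \cdot \frac{1}{5} = \frac{2}{5}$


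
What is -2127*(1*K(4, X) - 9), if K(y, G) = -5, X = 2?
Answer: 29778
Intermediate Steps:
-2127*(1*K(4, X) - 9) = -2127*(1*(-5) - 9) = -2127*(-5 - 9) = -2127*(-14) = 29778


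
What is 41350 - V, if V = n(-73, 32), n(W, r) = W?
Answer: 41423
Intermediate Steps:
V = -73
41350 - V = 41350 - 1*(-73) = 41350 + 73 = 41423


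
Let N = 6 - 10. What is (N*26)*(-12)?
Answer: 1248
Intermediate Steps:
N = -4
(N*26)*(-12) = -4*26*(-12) = -104*(-12) = 1248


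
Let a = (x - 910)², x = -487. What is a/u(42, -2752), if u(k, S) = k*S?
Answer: -1951609/115584 ≈ -16.885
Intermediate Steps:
u(k, S) = S*k
a = 1951609 (a = (-487 - 910)² = (-1397)² = 1951609)
a/u(42, -2752) = 1951609/((-2752*42)) = 1951609/(-115584) = 1951609*(-1/115584) = -1951609/115584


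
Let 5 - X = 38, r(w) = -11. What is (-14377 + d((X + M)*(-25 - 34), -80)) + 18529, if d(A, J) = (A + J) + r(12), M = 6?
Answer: 5654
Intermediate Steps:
X = -33 (X = 5 - 1*38 = 5 - 38 = -33)
d(A, J) = -11 + A + J (d(A, J) = (A + J) - 11 = -11 + A + J)
(-14377 + d((X + M)*(-25 - 34), -80)) + 18529 = (-14377 + (-11 + (-33 + 6)*(-25 - 34) - 80)) + 18529 = (-14377 + (-11 - 27*(-59) - 80)) + 18529 = (-14377 + (-11 + 1593 - 80)) + 18529 = (-14377 + 1502) + 18529 = -12875 + 18529 = 5654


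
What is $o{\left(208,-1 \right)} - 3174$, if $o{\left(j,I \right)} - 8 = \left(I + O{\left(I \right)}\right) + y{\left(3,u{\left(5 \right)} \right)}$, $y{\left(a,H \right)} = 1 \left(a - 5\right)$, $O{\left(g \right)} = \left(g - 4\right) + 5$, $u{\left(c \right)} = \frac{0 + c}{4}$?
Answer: $-3169$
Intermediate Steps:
$u{\left(c \right)} = \frac{c}{4}$ ($u{\left(c \right)} = c \frac{1}{4} = \frac{c}{4}$)
$O{\left(g \right)} = 1 + g$ ($O{\left(g \right)} = \left(-4 + g\right) + 5 = 1 + g$)
$y{\left(a,H \right)} = -5 + a$ ($y{\left(a,H \right)} = 1 \left(-5 + a\right) = -5 + a$)
$o{\left(j,I \right)} = 7 + 2 I$ ($o{\left(j,I \right)} = 8 + \left(\left(I + \left(1 + I\right)\right) + \left(-5 + 3\right)\right) = 8 + \left(\left(1 + 2 I\right) - 2\right) = 8 + \left(-1 + 2 I\right) = 7 + 2 I$)
$o{\left(208,-1 \right)} - 3174 = \left(7 + 2 \left(-1\right)\right) - 3174 = \left(7 - 2\right) - 3174 = 5 - 3174 = -3169$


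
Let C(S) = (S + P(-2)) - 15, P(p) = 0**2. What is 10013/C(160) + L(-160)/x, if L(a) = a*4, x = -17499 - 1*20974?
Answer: 385322949/5578585 ≈ 69.072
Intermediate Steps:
P(p) = 0
C(S) = -15 + S (C(S) = (S + 0) - 15 = S - 15 = -15 + S)
x = -38473 (x = -17499 - 20974 = -38473)
L(a) = 4*a
10013/C(160) + L(-160)/x = 10013/(-15 + 160) + (4*(-160))/(-38473) = 10013/145 - 640*(-1/38473) = 10013*(1/145) + 640/38473 = 10013/145 + 640/38473 = 385322949/5578585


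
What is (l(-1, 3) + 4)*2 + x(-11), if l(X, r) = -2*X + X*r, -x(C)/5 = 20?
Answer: -94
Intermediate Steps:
x(C) = -100 (x(C) = -5*20 = -100)
(l(-1, 3) + 4)*2 + x(-11) = (-(-2 + 3) + 4)*2 - 100 = (-1*1 + 4)*2 - 100 = (-1 + 4)*2 - 100 = 3*2 - 100 = 6 - 100 = -94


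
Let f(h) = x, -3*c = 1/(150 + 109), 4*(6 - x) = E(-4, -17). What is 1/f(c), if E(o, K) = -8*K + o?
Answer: -1/27 ≈ -0.037037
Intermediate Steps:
E(o, K) = o - 8*K
x = -27 (x = 6 - (-4 - 8*(-17))/4 = 6 - (-4 + 136)/4 = 6 - 1/4*132 = 6 - 33 = -27)
c = -1/777 (c = -1/(3*(150 + 109)) = -1/3/259 = -1/3*1/259 = -1/777 ≈ -0.0012870)
f(h) = -27
1/f(c) = 1/(-27) = -1/27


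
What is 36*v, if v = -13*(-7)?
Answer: 3276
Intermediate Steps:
v = 91
36*v = 36*91 = 3276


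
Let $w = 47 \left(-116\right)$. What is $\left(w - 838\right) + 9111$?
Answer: $2821$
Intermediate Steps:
$w = -5452$
$\left(w - 838\right) + 9111 = \left(-5452 - 838\right) + 9111 = -6290 + 9111 = 2821$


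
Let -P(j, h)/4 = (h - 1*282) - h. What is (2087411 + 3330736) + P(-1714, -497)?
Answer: 5419275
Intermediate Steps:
P(j, h) = 1128 (P(j, h) = -4*((h - 1*282) - h) = -4*((h - 282) - h) = -4*((-282 + h) - h) = -4*(-282) = 1128)
(2087411 + 3330736) + P(-1714, -497) = (2087411 + 3330736) + 1128 = 5418147 + 1128 = 5419275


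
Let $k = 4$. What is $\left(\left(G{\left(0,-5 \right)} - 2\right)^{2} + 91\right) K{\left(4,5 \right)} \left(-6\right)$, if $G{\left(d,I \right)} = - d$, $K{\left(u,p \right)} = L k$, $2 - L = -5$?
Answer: $-15960$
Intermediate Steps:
$L = 7$ ($L = 2 - -5 = 2 + 5 = 7$)
$K{\left(u,p \right)} = 28$ ($K{\left(u,p \right)} = 7 \cdot 4 = 28$)
$\left(\left(G{\left(0,-5 \right)} - 2\right)^{2} + 91\right) K{\left(4,5 \right)} \left(-6\right) = \left(\left(\left(-1\right) 0 - 2\right)^{2} + 91\right) 28 \left(-6\right) = \left(\left(0 - 2\right)^{2} + 91\right) \left(-168\right) = \left(\left(-2\right)^{2} + 91\right) \left(-168\right) = \left(4 + 91\right) \left(-168\right) = 95 \left(-168\right) = -15960$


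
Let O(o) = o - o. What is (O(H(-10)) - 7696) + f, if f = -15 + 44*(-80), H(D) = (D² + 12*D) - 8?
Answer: -11231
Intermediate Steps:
H(D) = -8 + D² + 12*D
f = -3535 (f = -15 - 3520 = -3535)
O(o) = 0
(O(H(-10)) - 7696) + f = (0 - 7696) - 3535 = -7696 - 3535 = -11231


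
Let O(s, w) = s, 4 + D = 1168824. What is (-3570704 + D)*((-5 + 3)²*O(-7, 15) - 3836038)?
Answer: 9213785548344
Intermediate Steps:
D = 1168820 (D = -4 + 1168824 = 1168820)
(-3570704 + D)*((-5 + 3)²*O(-7, 15) - 3836038) = (-3570704 + 1168820)*((-5 + 3)²*(-7) - 3836038) = -2401884*((-2)²*(-7) - 3836038) = -2401884*(4*(-7) - 3836038) = -2401884*(-28 - 3836038) = -2401884*(-3836066) = 9213785548344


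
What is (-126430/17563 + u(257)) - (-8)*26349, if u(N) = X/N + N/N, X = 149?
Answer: 951424591340/4513691 ≈ 2.1079e+5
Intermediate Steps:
u(N) = 1 + 149/N (u(N) = 149/N + N/N = 149/N + 1 = 1 + 149/N)
(-126430/17563 + u(257)) - (-8)*26349 = (-126430/17563 + (149 + 257)/257) - (-8)*26349 = (-126430*1/17563 + (1/257)*406) - 1*(-210792) = (-126430/17563 + 406/257) + 210792 = -25361932/4513691 + 210792 = 951424591340/4513691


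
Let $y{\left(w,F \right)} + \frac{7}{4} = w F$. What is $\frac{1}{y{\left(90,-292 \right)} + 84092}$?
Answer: $\frac{4}{231241} \approx 1.7298 \cdot 10^{-5}$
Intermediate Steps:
$y{\left(w,F \right)} = - \frac{7}{4} + F w$ ($y{\left(w,F \right)} = - \frac{7}{4} + w F = - \frac{7}{4} + F w$)
$\frac{1}{y{\left(90,-292 \right)} + 84092} = \frac{1}{\left(- \frac{7}{4} - 26280\right) + 84092} = \frac{1}{- \frac{105127}{4} + 84092} = \frac{1}{\frac{231241}{4}} = \frac{4}{231241}$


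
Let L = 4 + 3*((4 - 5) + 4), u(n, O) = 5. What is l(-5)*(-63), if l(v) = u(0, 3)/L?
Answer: -315/13 ≈ -24.231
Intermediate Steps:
L = 13 (L = 4 + 3*(-1 + 4) = 4 + 3*3 = 4 + 9 = 13)
l(v) = 5/13
l(-5)*(-63) = (5/13)*(-63) = -315/13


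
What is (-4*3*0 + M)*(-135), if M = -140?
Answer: 18900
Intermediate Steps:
(-4*3*0 + M)*(-135) = (-4*3*0 - 140)*(-135) = (-12*0 - 140)*(-135) = (0 - 140)*(-135) = -140*(-135) = 18900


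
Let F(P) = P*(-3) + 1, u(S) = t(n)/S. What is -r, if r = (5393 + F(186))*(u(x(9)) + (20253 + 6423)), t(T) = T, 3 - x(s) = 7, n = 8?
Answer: -128995464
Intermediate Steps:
x(s) = -4 (x(s) = 3 - 1*7 = 3 - 7 = -4)
u(S) = 8/S
F(P) = 1 - 3*P (F(P) = -3*P + 1 = 1 - 3*P)
r = 128995464 (r = (5393 + (1 - 3*186))*(8/(-4) + (20253 + 6423)) = (5393 + (1 - 558))*(8*(-¼) + 26676) = (5393 - 557)*(-2 + 26676) = 4836*26674 = 128995464)
-r = -1*128995464 = -128995464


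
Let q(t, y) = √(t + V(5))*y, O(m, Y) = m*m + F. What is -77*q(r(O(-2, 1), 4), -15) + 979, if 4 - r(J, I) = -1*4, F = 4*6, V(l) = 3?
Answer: 979 + 1155*√11 ≈ 4809.7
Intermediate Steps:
F = 24
O(m, Y) = 24 + m² (O(m, Y) = m*m + 24 = m² + 24 = 24 + m²)
r(J, I) = 8 (r(J, I) = 4 - (-1)*4 = 4 - 1*(-4) = 4 + 4 = 8)
q(t, y) = y*√(3 + t) (q(t, y) = √(t + 3)*y = √(3 + t)*y = y*√(3 + t))
-77*q(r(O(-2, 1), 4), -15) + 979 = -(-1155)*√(3 + 8) + 979 = -(-1155)*√11 + 979 = 1155*√11 + 979 = 979 + 1155*√11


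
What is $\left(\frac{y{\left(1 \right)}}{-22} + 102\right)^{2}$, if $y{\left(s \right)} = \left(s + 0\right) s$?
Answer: $\frac{5031049}{484} \approx 10395.0$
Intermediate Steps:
$y{\left(s \right)} = s^{2}$ ($y{\left(s \right)} = s s = s^{2}$)
$\left(\frac{y{\left(1 \right)}}{-22} + 102\right)^{2} = \left(\frac{1^{2}}{-22} + 102\right)^{2} = \left(1 \left(- \frac{1}{22}\right) + 102\right)^{2} = \left(- \frac{1}{22} + 102\right)^{2} = \left(\frac{2243}{22}\right)^{2} = \frac{5031049}{484}$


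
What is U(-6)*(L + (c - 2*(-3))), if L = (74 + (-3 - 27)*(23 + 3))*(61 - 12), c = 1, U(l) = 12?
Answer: -415044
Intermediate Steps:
L = -34594 (L = (74 - 30*26)*49 = (74 - 780)*49 = -706*49 = -34594)
U(-6)*(L + (c - 2*(-3))) = 12*(-34594 + (1 - 2*(-3))) = 12*(-34594 + (1 + 6)) = 12*(-34594 + 7) = 12*(-34587) = -415044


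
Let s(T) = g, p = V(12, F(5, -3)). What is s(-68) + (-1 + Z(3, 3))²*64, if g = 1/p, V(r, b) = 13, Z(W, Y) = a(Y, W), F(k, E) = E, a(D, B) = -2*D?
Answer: 40769/13 ≈ 3136.1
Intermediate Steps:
Z(W, Y) = -2*Y
p = 13
g = 1/13 ≈ 0.076923
s(T) = 1/13
s(-68) + (-1 + Z(3, 3))²*64 = 1/13 + (-1 - 2*3)²*64 = 1/13 + (-1 - 6)²*64 = 1/13 + (-7)²*64 = 1/13 + 49*64 = 1/13 + 3136 = 40769/13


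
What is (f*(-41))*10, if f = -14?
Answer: 5740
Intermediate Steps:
(f*(-41))*10 = -14*(-41)*10 = 574*10 = 5740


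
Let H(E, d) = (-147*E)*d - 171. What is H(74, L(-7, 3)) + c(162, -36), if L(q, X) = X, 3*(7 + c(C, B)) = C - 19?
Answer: -98293/3 ≈ -32764.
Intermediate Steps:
c(C, B) = -40/3 + C/3 (c(C, B) = -7 + (C - 19)/3 = -7 + (-19 + C)/3 = -7 + (-19/3 + C/3) = -40/3 + C/3)
H(E, d) = -171 - 147*E*d (H(E, d) = -147*E*d - 171 = -171 - 147*E*d)
H(74, L(-7, 3)) + c(162, -36) = (-171 - 147*74*3) + (-40/3 + (⅓)*162) = (-171 - 32634) + (-40/3 + 54) = -32805 + 122/3 = -98293/3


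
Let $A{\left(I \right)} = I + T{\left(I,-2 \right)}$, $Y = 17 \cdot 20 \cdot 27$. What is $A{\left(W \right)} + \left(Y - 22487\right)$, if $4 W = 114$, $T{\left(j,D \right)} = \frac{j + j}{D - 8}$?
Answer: $- \frac{66421}{5} \approx -13284.0$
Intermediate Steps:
$T{\left(j,D \right)} = \frac{2 j}{-8 + D}$
$Y = 9180$ ($Y = 340 \cdot 27 = 9180$)
$W = \frac{57}{2}$ ($W = \frac{1}{4} \cdot 114 = \frac{57}{2} \approx 28.5$)
$A{\left(I \right)} = \frac{4 I}{5}$ ($A{\left(I \right)} = I + \frac{2 I}{-8 - 2} = I + \frac{2 I}{-10} = I + 2 I \left(- \frac{1}{10}\right) = I - \frac{I}{5} = \frac{4 I}{5}$)
$A{\left(W \right)} + \left(Y - 22487\right) = \frac{4}{5} \cdot \frac{57}{2} + \left(9180 - 22487\right) = \frac{114}{5} - 13307 = - \frac{66421}{5}$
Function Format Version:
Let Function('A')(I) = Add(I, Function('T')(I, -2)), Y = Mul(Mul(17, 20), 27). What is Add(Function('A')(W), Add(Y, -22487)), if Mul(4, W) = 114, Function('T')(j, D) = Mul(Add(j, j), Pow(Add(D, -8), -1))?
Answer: Rational(-66421, 5) ≈ -13284.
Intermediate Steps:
Function('T')(j, D) = Mul(2, j, Pow(Add(-8, D), -1)) (Function('T')(j, D) = Mul(Mul(2, j), Pow(Add(-8, D), -1)) = Mul(2, j, Pow(Add(-8, D), -1)))
Y = 9180 (Y = Mul(340, 27) = 9180)
W = Rational(57, 2) (W = Mul(Rational(1, 4), 114) = Rational(57, 2) ≈ 28.500)
Function('A')(I) = Mul(Rational(4, 5), I) (Function('A')(I) = Add(I, Mul(2, I, Pow(Add(-8, -2), -1))) = Add(I, Mul(2, I, Pow(-10, -1))) = Add(I, Mul(2, I, Rational(-1, 10))) = Add(I, Mul(Rational(-1, 5), I)) = Mul(Rational(4, 5), I))
Add(Function('A')(W), Add(Y, -22487)) = Add(Mul(Rational(4, 5), Rational(57, 2)), Add(9180, -22487)) = Add(Rational(114, 5), -13307) = Rational(-66421, 5)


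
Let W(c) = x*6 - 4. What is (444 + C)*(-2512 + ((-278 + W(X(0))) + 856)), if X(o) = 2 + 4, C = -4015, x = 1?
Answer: 6899172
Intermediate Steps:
X(o) = 6
W(c) = 2 (W(c) = 1*6 - 4 = 6 - 4 = 2)
(444 + C)*(-2512 + ((-278 + W(X(0))) + 856)) = (444 - 4015)*(-2512 + ((-278 + 2) + 856)) = -3571*(-2512 + (-276 + 856)) = -3571*(-2512 + 580) = -3571*(-1932) = 6899172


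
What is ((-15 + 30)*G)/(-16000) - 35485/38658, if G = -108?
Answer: -12628351/15463200 ≈ -0.81667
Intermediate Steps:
((-15 + 30)*G)/(-16000) - 35485/38658 = ((-15 + 30)*(-108))/(-16000) - 35485/38658 = (15*(-108))*(-1/16000) - 35485*1/38658 = -1620*(-1/16000) - 35485/38658 = 81/800 - 35485/38658 = -12628351/15463200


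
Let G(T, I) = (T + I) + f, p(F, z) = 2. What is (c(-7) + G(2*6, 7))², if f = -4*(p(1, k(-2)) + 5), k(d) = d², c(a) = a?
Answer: 256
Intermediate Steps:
f = -28 (f = -4*(2 + 5) = -4*7 = -28)
G(T, I) = -28 + I + T (G(T, I) = (T + I) - 28 = (I + T) - 28 = -28 + I + T)
(c(-7) + G(2*6, 7))² = (-7 + (-28 + 7 + 2*6))² = (-7 + (-28 + 7 + 12))² = (-7 - 9)² = (-16)² = 256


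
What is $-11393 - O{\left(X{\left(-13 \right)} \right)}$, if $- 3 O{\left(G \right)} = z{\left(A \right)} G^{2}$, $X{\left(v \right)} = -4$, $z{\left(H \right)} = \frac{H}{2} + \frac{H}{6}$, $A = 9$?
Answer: $-11361$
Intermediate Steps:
$z{\left(H \right)} = \frac{2 H}{3}$ ($z{\left(H \right)} = H \frac{1}{2} + H \frac{1}{6} = \frac{H}{2} + \frac{H}{6} = \frac{2 H}{3}$)
$O{\left(G \right)} = - 2 G^{2}$ ($O{\left(G \right)} = - \frac{\frac{2}{3} \cdot 9 G^{2}}{3} = - \frac{6 G^{2}}{3} = - 2 G^{2}$)
$-11393 - O{\left(X{\left(-13 \right)} \right)} = -11393 - - 2 \left(-4\right)^{2} = -11393 - \left(-2\right) 16 = -11393 - -32 = -11393 + 32 = -11361$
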